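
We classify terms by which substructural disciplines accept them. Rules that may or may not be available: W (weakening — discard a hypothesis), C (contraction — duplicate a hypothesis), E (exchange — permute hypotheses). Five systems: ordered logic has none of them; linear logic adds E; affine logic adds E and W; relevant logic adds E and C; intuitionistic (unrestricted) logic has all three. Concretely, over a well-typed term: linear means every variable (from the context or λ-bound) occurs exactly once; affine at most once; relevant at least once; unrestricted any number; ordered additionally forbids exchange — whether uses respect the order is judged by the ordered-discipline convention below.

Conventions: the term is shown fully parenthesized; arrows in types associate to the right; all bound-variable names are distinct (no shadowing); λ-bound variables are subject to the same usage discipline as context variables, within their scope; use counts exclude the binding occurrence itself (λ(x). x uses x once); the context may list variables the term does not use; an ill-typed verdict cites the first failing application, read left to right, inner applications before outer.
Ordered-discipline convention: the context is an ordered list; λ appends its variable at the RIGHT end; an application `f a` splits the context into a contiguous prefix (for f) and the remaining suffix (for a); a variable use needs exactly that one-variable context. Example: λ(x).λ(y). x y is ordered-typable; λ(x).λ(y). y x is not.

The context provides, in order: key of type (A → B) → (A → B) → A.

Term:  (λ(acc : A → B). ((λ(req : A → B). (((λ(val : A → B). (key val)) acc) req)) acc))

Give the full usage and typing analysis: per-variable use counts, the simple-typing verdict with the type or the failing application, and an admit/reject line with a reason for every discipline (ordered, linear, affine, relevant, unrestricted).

variable uses: key: 1×; acc (bound): 2×; req (bound): 1×; val (bound): 1×
uses in reading order: key, val, acc, req, acc
typing: well-typed — term : (A → B) → A
ordered: ✗ — repeated use of acc ×2
linear: ✗ — repeated use of acc ×2
affine: ✗ — repeated use of acc ×2
relevant: ✓ — every one of key, acc, req, val appears
unrestricted: ✓ — type-checks ((A → B) → A) and nothing is barred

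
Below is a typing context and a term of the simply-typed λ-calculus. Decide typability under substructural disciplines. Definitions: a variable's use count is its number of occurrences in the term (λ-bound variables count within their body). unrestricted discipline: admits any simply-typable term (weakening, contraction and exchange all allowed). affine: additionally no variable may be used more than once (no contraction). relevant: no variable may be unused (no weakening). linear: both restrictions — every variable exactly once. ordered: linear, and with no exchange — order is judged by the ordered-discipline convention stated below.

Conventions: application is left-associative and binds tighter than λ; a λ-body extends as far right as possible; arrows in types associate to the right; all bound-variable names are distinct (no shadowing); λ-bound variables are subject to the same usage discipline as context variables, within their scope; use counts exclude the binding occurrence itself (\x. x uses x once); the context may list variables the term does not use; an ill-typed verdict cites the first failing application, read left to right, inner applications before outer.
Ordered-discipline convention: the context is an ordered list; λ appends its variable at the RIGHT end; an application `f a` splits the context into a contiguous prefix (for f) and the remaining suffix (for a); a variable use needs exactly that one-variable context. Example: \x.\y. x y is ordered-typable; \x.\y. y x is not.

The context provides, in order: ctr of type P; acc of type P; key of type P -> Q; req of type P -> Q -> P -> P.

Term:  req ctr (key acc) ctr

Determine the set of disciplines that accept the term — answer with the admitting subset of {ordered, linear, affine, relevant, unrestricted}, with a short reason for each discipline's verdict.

accepted by: relevant, unrestricted
variable uses: ctr: 2×; acc: 1×; key: 1×; req: 1×
use order (left to right): req, ctr, key, acc, ctr
typing: the term checks, with type P
ordered: ✗ — uses contraction: ctr ×2
linear: ✗ — uses contraction: ctr ×2
affine: ✗ — uses contraction: ctr ×2
relevant: ✓ — ctr, acc, key, req: all used, weakening unneeded
unrestricted: ✓ — type-checks (P) and nothing is barred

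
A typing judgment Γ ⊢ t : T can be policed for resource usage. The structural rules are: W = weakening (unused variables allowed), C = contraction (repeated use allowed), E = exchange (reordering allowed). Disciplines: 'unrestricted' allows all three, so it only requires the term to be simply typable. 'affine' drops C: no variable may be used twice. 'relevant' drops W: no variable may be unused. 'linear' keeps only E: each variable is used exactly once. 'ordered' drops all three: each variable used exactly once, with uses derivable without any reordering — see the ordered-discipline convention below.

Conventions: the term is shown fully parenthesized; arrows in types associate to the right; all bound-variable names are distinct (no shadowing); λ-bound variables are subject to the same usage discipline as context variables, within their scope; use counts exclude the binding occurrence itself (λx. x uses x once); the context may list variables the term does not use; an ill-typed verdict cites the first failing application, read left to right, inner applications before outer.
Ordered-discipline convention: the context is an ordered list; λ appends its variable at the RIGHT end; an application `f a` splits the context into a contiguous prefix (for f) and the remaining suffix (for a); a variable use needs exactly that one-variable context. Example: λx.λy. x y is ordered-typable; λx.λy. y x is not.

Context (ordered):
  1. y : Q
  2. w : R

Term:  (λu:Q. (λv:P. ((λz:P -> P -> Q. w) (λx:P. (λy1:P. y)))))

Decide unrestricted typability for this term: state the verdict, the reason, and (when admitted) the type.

yes — typability at Q -> P -> R is all that's needed; term : Q -> P -> R
counts: y: 1×; w: 1×; u [bound]: 0×; v [bound]: 0×; z [bound]: 0×; x [bound]: 0×; y1 [bound]: 0×
uses in reading order: w, y
typing: well-typed at Q -> P -> R
summary: ordered ✗ · linear ✗ · affine ✓ · relevant ✗ · unrestricted ✓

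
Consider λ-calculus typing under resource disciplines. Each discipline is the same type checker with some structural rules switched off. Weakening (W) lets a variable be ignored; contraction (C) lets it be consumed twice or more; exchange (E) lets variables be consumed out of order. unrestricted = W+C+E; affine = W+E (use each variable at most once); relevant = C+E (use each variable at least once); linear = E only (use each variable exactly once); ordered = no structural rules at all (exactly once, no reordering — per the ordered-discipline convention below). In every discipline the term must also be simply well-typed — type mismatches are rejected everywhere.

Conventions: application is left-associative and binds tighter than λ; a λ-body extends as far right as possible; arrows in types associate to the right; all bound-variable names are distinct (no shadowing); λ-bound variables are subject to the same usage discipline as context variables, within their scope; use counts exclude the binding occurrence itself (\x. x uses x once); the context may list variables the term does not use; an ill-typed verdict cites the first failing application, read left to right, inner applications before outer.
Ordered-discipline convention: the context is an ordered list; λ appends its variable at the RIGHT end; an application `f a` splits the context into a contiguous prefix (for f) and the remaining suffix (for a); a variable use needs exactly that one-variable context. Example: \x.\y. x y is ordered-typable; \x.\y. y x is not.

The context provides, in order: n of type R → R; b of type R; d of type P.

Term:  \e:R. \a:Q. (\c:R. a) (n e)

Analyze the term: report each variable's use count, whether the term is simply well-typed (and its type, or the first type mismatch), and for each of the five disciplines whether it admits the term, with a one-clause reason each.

use counts: n ×1; b ×0; d ×0; e (bound) ×1; a (bound) ×1; c (bound) ×0
use order (left to right): a, n, e
typing: well-typed at R → Q → Q
ordered: ✗, b, d, c left unused
linear: ✗, b, d, c left unused
affine: ✓, no duplicate uses among n, b, d, e, a, c
relevant: ✗, b, d, c left unused
unrestricted: ✓, well-typed at R → Q → Q; no restrictions here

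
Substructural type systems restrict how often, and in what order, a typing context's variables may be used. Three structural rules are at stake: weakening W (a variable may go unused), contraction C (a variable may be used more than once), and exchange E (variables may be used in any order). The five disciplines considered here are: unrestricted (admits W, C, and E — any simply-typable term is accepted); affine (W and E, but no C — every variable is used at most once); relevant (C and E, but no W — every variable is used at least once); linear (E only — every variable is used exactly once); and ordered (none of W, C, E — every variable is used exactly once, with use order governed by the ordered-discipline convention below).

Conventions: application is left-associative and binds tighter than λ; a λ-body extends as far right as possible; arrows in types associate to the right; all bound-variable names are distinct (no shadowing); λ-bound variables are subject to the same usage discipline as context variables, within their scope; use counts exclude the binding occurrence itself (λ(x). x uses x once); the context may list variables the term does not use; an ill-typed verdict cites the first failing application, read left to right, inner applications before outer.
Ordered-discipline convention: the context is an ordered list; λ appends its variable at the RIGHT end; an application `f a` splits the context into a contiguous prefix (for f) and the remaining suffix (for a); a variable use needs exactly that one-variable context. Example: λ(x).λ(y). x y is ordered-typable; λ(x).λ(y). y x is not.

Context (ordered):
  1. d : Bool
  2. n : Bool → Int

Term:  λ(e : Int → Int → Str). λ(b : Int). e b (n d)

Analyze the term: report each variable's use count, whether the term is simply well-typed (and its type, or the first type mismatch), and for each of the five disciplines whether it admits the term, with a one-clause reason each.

variable uses: d ×1; n ×1; e (bound) ×1; b (bound) ×1
order of uses: e, b, n, d
typing: the term checks, with type (Int → Int → Str) → Int → Str
ordered ✗ (needs exchange: uses follow e, b, n, d)
linear ✓ (exactly-once usage across d, n, e, b)
affine ✓ (at most one use each (d, n, e, b))
relevant ✓ (d, n, e, b: all used, weakening unneeded)
unrestricted ✓ (typability at (Int → Int → Str) → Int → Str is all that's needed)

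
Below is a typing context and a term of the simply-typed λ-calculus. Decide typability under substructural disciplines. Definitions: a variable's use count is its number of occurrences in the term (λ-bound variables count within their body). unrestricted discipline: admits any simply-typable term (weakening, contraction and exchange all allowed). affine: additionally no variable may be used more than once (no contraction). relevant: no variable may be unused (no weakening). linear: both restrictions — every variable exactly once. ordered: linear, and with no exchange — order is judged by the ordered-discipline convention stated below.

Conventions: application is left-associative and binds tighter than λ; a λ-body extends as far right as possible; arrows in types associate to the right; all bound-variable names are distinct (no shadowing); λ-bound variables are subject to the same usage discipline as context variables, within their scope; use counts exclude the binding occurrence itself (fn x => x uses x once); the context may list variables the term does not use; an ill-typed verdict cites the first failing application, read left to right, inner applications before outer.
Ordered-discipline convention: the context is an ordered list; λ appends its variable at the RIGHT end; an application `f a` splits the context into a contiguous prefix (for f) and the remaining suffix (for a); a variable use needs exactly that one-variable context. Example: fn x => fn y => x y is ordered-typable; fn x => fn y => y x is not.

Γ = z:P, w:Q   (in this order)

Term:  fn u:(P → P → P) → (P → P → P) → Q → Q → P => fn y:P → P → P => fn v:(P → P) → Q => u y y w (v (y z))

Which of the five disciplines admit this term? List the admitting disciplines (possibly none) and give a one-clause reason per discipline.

admitted by: relevant, unrestricted
use counts: z ×1; w ×1; u (λ-bound) ×1; y (λ-bound) ×3; v (λ-bound) ×1
uses in reading order: u, y, y, w, v, y, z
typing: ✓ — ((P → P → P) → (P → P → P) → Q → Q → P) → (P → P → P) → ((P → P) → Q) → P
ordered: ✗ — y ×3 used more than once (contraction)
linear: ✗ — y ×3 used more than once (contraction)
affine: ✗ — y ×3 used more than once (contraction)
relevant: ✓ — z, w, u, y, v: all used, weakening unneeded
unrestricted: ✓ — typability at ((P → P → P) → (P → P → P) → Q → Q → P) → (P → P → P) → ((P → P) → Q) → P is all that's needed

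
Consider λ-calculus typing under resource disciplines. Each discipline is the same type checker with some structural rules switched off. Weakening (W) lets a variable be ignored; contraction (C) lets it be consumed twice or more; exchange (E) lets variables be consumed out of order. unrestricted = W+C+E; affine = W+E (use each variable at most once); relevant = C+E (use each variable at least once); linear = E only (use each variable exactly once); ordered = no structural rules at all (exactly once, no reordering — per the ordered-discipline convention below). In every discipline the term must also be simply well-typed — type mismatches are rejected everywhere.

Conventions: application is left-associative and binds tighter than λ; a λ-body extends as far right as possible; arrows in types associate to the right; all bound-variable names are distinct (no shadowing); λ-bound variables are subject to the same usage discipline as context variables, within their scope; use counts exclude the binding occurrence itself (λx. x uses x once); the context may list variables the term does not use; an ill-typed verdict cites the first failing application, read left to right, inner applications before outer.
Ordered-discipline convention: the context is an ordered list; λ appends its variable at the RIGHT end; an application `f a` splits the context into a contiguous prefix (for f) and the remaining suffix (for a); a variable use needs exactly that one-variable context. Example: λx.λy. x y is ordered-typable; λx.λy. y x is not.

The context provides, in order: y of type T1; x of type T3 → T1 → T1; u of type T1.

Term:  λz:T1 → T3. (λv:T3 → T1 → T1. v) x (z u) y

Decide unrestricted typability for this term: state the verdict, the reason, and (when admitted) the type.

yes — well-typed at (T1 → T3) → T1; no restrictions here; term : (T1 → T3) → T1
use counts: y: 1×; x: 1×; u: 1×; z (bound): 1×; v (bound): 1×
uses in reading order: v, x, z, u, y
typing: ✓ — (T1 → T3) → T1
all disciplines: ordered ✗; linear ✓; affine ✓; relevant ✓; unrestricted ✓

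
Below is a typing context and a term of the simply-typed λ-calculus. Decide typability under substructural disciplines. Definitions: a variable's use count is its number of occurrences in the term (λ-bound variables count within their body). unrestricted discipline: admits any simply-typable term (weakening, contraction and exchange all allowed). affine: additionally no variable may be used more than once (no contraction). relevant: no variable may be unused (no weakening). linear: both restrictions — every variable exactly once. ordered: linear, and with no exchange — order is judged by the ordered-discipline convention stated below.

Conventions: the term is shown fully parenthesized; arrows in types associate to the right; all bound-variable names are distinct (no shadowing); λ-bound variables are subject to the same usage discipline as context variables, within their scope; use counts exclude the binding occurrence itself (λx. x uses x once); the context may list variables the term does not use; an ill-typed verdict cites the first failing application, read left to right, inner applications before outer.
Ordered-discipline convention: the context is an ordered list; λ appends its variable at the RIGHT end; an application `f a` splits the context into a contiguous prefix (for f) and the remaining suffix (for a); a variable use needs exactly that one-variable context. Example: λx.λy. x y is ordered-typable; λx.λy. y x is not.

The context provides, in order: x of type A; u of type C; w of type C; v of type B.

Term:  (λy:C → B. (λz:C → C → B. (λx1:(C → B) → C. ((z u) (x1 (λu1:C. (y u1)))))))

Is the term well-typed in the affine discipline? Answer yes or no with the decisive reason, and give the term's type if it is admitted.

yes — none of x, u, w, v, y, z, x1, u1 used more than once; term : (C → B) → (C → C → B) → ((C → B) → C) → B
variable uses: x: 0×; u: 1×; w: 0×; v: 0×; y [bound]: 1×; z [bound]: 1×; x1 [bound]: 1×; u1 [bound]: 1×
order of uses: z, u, x1, y, u1
typing: the term checks, with type (C → B) → (C → C → B) → ((C → B) → C) → B
all disciplines: ordered ✗ | linear ✗ | affine ✓ | relevant ✗ | unrestricted ✓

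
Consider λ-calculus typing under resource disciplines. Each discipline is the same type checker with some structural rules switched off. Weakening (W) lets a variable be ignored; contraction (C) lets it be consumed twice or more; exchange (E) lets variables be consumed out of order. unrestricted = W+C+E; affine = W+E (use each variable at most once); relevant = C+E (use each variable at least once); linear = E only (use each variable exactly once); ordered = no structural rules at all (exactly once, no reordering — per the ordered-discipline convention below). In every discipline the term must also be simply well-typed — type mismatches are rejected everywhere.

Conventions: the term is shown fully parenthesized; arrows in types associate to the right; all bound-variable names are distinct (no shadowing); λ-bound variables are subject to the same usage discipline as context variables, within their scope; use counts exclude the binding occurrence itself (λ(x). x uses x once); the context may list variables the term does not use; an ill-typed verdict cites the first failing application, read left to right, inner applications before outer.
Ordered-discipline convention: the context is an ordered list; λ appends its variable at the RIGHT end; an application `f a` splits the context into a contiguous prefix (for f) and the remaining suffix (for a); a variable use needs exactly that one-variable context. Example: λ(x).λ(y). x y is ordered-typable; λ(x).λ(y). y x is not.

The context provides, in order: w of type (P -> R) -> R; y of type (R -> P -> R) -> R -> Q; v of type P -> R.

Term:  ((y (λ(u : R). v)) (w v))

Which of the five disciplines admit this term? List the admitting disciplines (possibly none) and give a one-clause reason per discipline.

accepted by: unrestricted
usage: w: 1×; y: 1×; v: 2×; u (bound): 0×
uses in reading order: y, v, w, v
typing: well-typed — term : Q
ordered ✗ (v ×2 used more than once (contraction); u never used (weakening))
linear ✗ (v ×2 used more than once (contraction); u never used (weakening))
affine ✗ (v ×2 used more than once (contraction))
relevant ✗ (u never used (weakening))
unrestricted ✓ (type-checks (Q) and nothing is barred)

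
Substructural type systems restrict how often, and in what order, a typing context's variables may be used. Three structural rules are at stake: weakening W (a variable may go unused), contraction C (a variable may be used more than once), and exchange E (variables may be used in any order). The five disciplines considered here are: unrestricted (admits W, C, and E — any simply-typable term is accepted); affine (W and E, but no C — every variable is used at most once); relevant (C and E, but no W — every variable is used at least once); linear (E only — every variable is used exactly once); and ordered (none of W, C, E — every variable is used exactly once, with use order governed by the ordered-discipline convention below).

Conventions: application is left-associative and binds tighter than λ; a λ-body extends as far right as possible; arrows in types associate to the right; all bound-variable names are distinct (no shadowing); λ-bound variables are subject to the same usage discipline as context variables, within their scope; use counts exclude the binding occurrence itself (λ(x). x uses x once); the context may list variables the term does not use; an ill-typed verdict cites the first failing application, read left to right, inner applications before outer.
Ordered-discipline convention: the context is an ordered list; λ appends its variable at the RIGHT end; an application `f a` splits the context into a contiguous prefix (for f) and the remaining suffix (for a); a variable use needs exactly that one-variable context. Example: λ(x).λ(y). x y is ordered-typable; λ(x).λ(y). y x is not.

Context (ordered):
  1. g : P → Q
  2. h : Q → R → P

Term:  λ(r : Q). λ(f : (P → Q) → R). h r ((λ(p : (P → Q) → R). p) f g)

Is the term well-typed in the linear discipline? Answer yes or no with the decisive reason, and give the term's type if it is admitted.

yes — g, h, r, f, p: one use apiece; term : Q → ((P → Q) → R) → P
variable uses: g: 1×; h: 1×; r (λ-bound): 1×; f (λ-bound): 1×; p (λ-bound): 1×
use order (left to right): h, r, p, f, g
typing: well-typed — term : Q → ((P → Q) → R) → P
per-discipline verdicts: ordered ✗ | linear ✓ | affine ✓ | relevant ✓ | unrestricted ✓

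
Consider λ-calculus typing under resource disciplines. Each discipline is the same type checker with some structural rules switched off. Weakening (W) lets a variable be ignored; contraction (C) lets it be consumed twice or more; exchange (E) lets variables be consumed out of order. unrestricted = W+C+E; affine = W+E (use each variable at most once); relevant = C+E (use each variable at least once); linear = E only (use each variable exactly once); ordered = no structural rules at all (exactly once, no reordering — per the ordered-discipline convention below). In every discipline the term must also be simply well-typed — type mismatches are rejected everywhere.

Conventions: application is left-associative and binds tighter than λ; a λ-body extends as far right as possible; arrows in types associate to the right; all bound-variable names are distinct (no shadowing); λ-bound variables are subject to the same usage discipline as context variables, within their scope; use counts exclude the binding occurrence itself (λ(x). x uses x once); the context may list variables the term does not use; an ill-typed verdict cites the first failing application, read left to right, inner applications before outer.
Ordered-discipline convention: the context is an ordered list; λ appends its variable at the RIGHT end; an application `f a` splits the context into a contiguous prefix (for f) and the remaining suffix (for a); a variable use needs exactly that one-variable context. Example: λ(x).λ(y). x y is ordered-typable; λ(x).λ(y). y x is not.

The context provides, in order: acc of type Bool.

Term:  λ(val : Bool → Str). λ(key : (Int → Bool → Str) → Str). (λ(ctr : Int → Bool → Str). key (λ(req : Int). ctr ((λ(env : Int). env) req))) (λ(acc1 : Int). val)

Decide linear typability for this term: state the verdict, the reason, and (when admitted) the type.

no — needs weakening: acc, acc1 unused
usage: acc: 0; val (bound): 1; key (bound): 1; ctr (bound): 1; req (bound): 1; env (bound): 1; acc1 (bound): 0
use order (left to right): key, ctr, env, req, val
typing: well-typed — term : (Bool → Str) → ((Int → Bool → Str) → Str) → Str
summary: ordered ✗; linear ✗; affine ✓; relevant ✗; unrestricted ✓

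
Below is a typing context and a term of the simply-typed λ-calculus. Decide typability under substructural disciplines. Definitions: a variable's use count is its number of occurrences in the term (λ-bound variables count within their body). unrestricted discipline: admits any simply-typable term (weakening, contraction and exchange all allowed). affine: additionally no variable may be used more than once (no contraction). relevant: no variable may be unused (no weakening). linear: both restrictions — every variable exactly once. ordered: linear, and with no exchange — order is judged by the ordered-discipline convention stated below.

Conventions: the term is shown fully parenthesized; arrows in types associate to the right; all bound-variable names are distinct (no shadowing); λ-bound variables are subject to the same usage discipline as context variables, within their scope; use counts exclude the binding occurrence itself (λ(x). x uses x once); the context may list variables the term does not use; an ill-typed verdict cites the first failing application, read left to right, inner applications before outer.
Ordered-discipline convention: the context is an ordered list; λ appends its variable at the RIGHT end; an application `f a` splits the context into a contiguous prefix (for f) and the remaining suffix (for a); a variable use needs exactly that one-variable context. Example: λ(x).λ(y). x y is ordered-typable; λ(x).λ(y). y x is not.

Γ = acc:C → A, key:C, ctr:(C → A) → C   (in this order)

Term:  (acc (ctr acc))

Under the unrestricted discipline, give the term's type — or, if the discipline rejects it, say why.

term : A
usage: acc: 2×, key: 0×, ctr: 1×
use order (left to right): acc, ctr, acc
typing: well-typed at A
across the five disciplines: ordered ✗; linear ✗; affine ✗; relevant ✗; unrestricted ✓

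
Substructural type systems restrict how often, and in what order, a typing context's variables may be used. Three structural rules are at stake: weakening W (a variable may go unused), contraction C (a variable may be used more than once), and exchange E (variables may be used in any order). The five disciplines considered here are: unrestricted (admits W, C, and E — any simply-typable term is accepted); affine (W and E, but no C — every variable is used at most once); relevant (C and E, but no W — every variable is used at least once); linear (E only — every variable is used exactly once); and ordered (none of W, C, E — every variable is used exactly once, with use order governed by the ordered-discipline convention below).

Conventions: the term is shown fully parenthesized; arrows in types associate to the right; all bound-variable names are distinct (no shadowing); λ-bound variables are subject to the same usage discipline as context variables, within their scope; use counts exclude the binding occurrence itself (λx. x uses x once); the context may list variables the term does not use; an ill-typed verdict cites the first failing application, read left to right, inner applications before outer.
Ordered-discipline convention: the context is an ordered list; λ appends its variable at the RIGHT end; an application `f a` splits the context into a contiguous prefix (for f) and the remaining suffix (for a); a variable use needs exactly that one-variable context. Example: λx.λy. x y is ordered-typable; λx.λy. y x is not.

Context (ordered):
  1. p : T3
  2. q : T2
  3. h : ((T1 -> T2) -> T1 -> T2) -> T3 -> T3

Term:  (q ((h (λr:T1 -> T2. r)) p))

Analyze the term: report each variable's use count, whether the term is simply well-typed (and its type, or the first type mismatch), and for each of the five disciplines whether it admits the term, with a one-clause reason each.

variable uses: p ×1; q ×1; h ×1; r (bound) ×1
order of uses: q, h, r, p
typing: ill-typed: can't apply a value of type T2
ordered: ✗ — a type mismatch blocks all five
linear: ✗ — the type mismatch rejects it
affine: ✗ — not simply typable
relevant: ✗ — fails simple typing
unrestricted: ✗ — a type mismatch blocks all five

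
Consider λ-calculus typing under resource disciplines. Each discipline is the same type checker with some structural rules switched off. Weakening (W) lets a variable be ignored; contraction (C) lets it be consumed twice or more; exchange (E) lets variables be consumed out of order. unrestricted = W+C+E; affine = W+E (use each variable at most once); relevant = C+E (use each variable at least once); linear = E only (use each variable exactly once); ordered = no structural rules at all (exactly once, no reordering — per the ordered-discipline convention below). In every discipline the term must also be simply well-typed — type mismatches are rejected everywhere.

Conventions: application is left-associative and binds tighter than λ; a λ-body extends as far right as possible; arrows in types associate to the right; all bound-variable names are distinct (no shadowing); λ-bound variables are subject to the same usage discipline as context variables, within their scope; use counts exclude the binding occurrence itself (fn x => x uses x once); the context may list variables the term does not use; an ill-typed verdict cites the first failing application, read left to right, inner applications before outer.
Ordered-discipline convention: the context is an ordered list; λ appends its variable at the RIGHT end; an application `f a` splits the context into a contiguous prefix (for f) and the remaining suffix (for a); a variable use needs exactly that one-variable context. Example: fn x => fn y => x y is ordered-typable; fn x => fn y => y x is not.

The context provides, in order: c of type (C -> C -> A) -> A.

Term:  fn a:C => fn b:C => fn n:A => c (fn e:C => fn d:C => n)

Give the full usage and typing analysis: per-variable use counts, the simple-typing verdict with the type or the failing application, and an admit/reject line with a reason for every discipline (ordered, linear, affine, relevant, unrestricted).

use counts: c=1; a (bound)=0; b (bound)=0; n (bound)=1; e (bound)=0; d (bound)=0
uses in reading order: c, n
typing: well-typed — term : C -> C -> A -> A
ordered: ✗ — a, b, e, d left unused
linear: ✗ — a, b, e, d left unused
affine: ✓ — c, a, b, n, e, d: no repeats, contraction unneeded
relevant: ✗ — a, b, e, d left unused
unrestricted: ✓ — well-typed at C -> C -> A -> A; no restrictions here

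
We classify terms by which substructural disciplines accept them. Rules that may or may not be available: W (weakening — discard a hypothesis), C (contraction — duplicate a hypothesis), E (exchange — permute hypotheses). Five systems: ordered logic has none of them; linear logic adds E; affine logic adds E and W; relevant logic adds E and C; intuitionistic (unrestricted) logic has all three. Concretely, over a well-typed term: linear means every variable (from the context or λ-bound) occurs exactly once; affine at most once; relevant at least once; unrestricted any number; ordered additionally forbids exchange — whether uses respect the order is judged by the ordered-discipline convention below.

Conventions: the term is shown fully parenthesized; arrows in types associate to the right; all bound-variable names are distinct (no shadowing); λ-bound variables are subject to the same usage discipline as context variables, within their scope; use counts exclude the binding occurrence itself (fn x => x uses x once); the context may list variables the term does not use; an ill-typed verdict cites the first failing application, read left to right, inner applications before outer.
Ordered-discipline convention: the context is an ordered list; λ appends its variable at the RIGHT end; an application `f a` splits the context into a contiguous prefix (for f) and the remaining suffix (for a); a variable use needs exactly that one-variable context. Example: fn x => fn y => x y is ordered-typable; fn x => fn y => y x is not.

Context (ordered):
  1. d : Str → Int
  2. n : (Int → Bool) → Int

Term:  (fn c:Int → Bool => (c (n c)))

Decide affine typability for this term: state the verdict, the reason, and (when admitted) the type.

no — needs contraction — c ×2
use counts: d: 0; n: 1; c (λ-bound): 2
left-to-right use order: c, n, c
typing: ✓ — (Int → Bool) → Bool
across the five disciplines: ordered ✗, linear ✗, affine ✗, relevant ✗, unrestricted ✓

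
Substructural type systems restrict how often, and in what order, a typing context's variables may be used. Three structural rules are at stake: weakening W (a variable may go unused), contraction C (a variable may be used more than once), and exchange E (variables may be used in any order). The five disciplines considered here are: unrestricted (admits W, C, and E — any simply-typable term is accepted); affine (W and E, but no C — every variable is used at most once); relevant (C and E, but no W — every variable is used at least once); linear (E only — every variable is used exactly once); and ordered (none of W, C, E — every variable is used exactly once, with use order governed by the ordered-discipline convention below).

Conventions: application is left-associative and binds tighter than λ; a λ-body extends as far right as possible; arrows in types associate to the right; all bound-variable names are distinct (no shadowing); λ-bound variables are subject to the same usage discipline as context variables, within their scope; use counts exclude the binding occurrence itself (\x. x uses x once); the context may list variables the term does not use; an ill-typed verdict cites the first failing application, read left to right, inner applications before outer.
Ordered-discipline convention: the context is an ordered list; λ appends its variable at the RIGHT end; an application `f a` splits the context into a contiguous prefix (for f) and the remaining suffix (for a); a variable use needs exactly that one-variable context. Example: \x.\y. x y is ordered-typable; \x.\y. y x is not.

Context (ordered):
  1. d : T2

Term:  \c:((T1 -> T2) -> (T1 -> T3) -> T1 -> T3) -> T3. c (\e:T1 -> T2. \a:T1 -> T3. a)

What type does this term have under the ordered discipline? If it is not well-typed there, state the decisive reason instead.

not well-typed under ordered — unused: d, e — weakening required
variable uses: d: 0×; c (λ-bound): 1×; e (λ-bound): 0×; a (λ-bound): 1×
use order (left to right): c, a
typing: ✓ — (((T1 -> T2) -> (T1 -> T3) -> T1 -> T3) -> T3) -> T3
all disciplines: ordered ✗ | linear ✗ | affine ✓ | relevant ✗ | unrestricted ✓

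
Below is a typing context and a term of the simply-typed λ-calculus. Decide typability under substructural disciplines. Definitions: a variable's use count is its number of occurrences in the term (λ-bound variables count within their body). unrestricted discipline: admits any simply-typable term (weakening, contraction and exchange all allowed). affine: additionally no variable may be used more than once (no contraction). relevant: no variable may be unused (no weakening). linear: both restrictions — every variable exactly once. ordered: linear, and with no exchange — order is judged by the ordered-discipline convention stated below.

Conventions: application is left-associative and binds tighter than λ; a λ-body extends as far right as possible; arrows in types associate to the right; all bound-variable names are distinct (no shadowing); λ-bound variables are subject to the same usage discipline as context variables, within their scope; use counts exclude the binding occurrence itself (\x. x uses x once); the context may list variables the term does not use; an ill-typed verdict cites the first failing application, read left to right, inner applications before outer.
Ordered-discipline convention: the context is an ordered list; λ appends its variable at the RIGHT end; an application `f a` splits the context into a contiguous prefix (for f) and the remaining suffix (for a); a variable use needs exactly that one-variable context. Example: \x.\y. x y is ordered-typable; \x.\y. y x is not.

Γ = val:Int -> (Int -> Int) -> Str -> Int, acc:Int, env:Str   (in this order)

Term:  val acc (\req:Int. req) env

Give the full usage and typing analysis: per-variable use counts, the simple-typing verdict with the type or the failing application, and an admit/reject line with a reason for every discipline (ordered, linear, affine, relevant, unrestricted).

use counts: val=1; acc=1; env=1; req [bound]=1
uses in reading order: val, acc, req, env
typing: the term checks, with type Int
ordered: ✓ — single-use (val, acc, env, req), ordered derivation ok
linear: ✓ — each of val, acc, env, req used exactly once
affine: ✓ — no duplicate uses among val, acc, env, req
relevant: ✓ — every one of val, acc, env, req appears
unrestricted: ✓ — typability at Int is all that's needed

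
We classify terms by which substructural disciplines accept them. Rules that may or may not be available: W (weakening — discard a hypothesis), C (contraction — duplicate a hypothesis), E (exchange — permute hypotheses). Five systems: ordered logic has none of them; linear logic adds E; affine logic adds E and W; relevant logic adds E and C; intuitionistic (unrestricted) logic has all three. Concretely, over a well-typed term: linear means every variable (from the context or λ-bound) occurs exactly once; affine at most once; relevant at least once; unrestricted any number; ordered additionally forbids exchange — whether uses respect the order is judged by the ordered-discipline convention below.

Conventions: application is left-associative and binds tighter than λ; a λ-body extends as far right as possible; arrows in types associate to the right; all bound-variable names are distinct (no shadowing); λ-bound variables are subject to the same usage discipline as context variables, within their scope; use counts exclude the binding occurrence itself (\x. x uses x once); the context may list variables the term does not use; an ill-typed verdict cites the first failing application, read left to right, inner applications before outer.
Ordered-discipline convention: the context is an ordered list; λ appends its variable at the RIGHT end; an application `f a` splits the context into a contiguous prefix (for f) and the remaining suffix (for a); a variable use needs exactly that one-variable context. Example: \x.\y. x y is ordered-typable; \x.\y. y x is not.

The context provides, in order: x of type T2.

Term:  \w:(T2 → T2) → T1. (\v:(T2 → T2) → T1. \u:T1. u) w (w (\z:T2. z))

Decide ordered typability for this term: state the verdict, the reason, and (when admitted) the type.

no — repeated use of w ×2; needs weakening: x, v unused
use counts: x ×0, w [bound] ×2, v [bound] ×0, u [bound] ×1, z [bound] ×1
order of uses: u, w, w, z
typing: well-typed — term : ((T2 → T2) → T1) → T1
all disciplines: ordered ✗; linear ✗; affine ✗; relevant ✗; unrestricted ✓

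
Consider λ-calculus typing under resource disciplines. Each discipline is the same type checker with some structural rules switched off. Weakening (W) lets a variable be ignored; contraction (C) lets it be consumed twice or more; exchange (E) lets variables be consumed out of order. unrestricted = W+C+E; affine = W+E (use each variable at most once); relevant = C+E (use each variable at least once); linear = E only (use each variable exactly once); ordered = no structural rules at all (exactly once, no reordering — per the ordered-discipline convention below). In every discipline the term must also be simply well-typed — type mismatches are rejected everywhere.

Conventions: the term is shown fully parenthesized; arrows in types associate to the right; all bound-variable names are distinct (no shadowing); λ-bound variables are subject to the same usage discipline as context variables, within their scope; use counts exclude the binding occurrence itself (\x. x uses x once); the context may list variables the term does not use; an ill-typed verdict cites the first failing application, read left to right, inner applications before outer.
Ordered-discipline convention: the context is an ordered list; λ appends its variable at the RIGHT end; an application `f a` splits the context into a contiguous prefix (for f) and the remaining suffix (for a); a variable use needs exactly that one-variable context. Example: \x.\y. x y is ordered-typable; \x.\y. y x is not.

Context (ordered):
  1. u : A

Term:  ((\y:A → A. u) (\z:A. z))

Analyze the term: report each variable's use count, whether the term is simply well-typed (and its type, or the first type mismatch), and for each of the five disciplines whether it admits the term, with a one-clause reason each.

usage: u: 1, y (λ-bound): 0, z (λ-bound): 1
uses in reading order: u, z
typing: ✓ — A
ordered: ✗, needs weakening: y unused
linear: ✗, needs weakening: y unused
affine: ✓, no duplicate uses among u, y, z
relevant: ✗, needs weakening: y unused
unrestricted: ✓, well-typed at A; no restrictions here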